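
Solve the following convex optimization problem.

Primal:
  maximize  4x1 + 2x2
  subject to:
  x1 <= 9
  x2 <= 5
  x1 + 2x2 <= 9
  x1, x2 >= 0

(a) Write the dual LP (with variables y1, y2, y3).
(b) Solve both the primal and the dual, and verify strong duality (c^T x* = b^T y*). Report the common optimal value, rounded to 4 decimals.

The standard primal-dual pair for 'max c^T x s.t. A x <= b, x >= 0' is:
  Dual:  min b^T y  s.t.  A^T y >= c,  y >= 0.

So the dual LP is:
  minimize  9y1 + 5y2 + 9y3
  subject to:
    y1 + y3 >= 4
    y2 + 2y3 >= 2
    y1, y2, y3 >= 0

Solving the primal: x* = (9, 0).
  primal value c^T x* = 36.
Solving the dual: y* = (3, 0, 1).
  dual value b^T y* = 36.
Strong duality: c^T x* = b^T y*. Confirmed.

36


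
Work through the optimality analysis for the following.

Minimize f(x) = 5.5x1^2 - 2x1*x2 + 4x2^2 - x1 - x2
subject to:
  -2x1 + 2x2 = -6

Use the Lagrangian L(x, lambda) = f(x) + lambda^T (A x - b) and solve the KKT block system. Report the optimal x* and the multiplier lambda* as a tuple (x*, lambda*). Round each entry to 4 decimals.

Form the Lagrangian:
  L(x, lambda) = (1/2) x^T Q x + c^T x + lambda^T (A x - b)
Stationarity (grad_x L = 0): Q x + c + A^T lambda = 0.
Primal feasibility: A x = b.

This gives the KKT block system:
  [ Q   A^T ] [ x     ]   [-c ]
  [ A    0  ] [ lambda ] = [ b ]

Solving the linear system:
  x*      = (1.3333, -1.6667)
  lambda* = (8.5)
  f(x*)   = 25.6667

x* = (1.3333, -1.6667), lambda* = (8.5)


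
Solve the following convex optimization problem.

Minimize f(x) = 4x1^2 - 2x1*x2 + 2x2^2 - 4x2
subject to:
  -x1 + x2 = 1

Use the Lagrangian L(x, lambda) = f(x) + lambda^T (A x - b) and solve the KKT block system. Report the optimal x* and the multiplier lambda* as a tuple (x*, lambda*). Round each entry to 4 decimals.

Form the Lagrangian:
  L(x, lambda) = (1/2) x^T Q x + c^T x + lambda^T (A x - b)
Stationarity (grad_x L = 0): Q x + c + A^T lambda = 0.
Primal feasibility: A x = b.

This gives the KKT block system:
  [ Q   A^T ] [ x     ]   [-c ]
  [ A    0  ] [ lambda ] = [ b ]

Solving the linear system:
  x*      = (0.25, 1.25)
  lambda* = (-0.5)
  f(x*)   = -2.25

x* = (0.25, 1.25), lambda* = (-0.5)


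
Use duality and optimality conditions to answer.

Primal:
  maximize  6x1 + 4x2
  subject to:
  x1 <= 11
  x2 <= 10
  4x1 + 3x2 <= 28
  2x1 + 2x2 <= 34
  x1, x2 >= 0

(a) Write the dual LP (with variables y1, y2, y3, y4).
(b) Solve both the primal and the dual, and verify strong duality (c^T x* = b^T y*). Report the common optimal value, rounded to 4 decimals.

The standard primal-dual pair for 'max c^T x s.t. A x <= b, x >= 0' is:
  Dual:  min b^T y  s.t.  A^T y >= c,  y >= 0.

So the dual LP is:
  minimize  11y1 + 10y2 + 28y3 + 34y4
  subject to:
    y1 + 4y3 + 2y4 >= 6
    y2 + 3y3 + 2y4 >= 4
    y1, y2, y3, y4 >= 0

Solving the primal: x* = (7, 0).
  primal value c^T x* = 42.
Solving the dual: y* = (0, 0, 1.5, 0).
  dual value b^T y* = 42.
Strong duality: c^T x* = b^T y*. Confirmed.

42


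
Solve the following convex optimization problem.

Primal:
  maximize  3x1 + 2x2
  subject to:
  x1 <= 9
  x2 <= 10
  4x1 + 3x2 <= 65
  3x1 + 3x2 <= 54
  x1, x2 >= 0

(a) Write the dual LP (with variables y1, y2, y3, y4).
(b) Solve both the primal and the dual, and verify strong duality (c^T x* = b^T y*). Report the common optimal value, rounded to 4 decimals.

The standard primal-dual pair for 'max c^T x s.t. A x <= b, x >= 0' is:
  Dual:  min b^T y  s.t.  A^T y >= c,  y >= 0.

So the dual LP is:
  minimize  9y1 + 10y2 + 65y3 + 54y4
  subject to:
    y1 + 4y3 + 3y4 >= 3
    y2 + 3y3 + 3y4 >= 2
    y1, y2, y3, y4 >= 0

Solving the primal: x* = (9, 9).
  primal value c^T x* = 45.
Solving the dual: y* = (1, 0, 0, 0.6667).
  dual value b^T y* = 45.
Strong duality: c^T x* = b^T y*. Confirmed.

45


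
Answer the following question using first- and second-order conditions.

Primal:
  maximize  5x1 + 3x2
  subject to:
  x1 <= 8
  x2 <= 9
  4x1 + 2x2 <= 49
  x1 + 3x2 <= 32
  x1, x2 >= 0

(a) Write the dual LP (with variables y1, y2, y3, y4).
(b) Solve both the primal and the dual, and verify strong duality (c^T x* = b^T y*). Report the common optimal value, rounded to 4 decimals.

The standard primal-dual pair for 'max c^T x s.t. A x <= b, x >= 0' is:
  Dual:  min b^T y  s.t.  A^T y >= c,  y >= 0.

So the dual LP is:
  minimize  8y1 + 9y2 + 49y3 + 32y4
  subject to:
    y1 + 4y3 + y4 >= 5
    y2 + 2y3 + 3y4 >= 3
    y1, y2, y3, y4 >= 0

Solving the primal: x* = (8, 8).
  primal value c^T x* = 64.
Solving the dual: y* = (4, 0, 0, 1).
  dual value b^T y* = 64.
Strong duality: c^T x* = b^T y*. Confirmed.

64


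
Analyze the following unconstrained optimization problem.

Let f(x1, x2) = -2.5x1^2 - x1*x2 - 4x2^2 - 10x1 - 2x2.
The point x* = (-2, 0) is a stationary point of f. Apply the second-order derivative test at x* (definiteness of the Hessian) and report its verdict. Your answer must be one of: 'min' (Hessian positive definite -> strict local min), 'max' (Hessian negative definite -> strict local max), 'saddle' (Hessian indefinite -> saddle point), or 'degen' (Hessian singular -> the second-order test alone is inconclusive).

Compute the Hessian H = grad^2 f:
  H = [[-5, -1], [-1, -8]]
Verify stationarity: grad f(x*) = H x* + g = (0, 0).
Eigenvalues of H: -8.3028, -4.6972.
Both eigenvalues < 0, so H is negative definite -> x* is a strict local max.

max


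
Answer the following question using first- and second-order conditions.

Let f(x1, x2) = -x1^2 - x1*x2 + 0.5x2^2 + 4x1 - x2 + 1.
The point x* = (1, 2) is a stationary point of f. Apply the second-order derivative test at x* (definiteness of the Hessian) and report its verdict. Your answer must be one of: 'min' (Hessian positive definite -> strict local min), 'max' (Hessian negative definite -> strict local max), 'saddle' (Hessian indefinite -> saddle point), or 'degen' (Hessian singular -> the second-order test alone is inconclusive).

Compute the Hessian H = grad^2 f:
  H = [[-2, -1], [-1, 1]]
Verify stationarity: grad f(x*) = H x* + g = (0, 0).
Eigenvalues of H: -2.3028, 1.3028.
Eigenvalues have mixed signs, so H is indefinite -> x* is a saddle point.

saddle


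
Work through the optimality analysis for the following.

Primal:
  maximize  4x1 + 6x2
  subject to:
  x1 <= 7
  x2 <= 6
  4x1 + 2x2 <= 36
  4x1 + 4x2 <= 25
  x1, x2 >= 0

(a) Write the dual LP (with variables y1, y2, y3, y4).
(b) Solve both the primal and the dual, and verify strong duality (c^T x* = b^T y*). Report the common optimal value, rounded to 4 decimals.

The standard primal-dual pair for 'max c^T x s.t. A x <= b, x >= 0' is:
  Dual:  min b^T y  s.t.  A^T y >= c,  y >= 0.

So the dual LP is:
  minimize  7y1 + 6y2 + 36y3 + 25y4
  subject to:
    y1 + 4y3 + 4y4 >= 4
    y2 + 2y3 + 4y4 >= 6
    y1, y2, y3, y4 >= 0

Solving the primal: x* = (0.25, 6).
  primal value c^T x* = 37.
Solving the dual: y* = (0, 2, 0, 1).
  dual value b^T y* = 37.
Strong duality: c^T x* = b^T y*. Confirmed.

37


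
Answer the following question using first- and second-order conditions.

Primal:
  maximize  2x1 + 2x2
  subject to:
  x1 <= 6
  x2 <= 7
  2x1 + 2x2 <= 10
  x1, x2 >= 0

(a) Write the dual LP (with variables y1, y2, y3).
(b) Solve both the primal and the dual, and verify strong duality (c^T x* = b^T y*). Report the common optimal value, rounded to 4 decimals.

The standard primal-dual pair for 'max c^T x s.t. A x <= b, x >= 0' is:
  Dual:  min b^T y  s.t.  A^T y >= c,  y >= 0.

So the dual LP is:
  minimize  6y1 + 7y2 + 10y3
  subject to:
    y1 + 2y3 >= 2
    y2 + 2y3 >= 2
    y1, y2, y3 >= 0

Solving the primal: x* = (5, 0).
  primal value c^T x* = 10.
Solving the dual: y* = (0, 0, 1).
  dual value b^T y* = 10.
Strong duality: c^T x* = b^T y*. Confirmed.

10


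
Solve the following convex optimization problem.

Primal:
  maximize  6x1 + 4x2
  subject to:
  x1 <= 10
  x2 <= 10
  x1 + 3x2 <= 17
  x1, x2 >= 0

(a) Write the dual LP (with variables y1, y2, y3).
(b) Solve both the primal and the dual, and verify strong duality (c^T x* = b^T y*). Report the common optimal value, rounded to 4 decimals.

The standard primal-dual pair for 'max c^T x s.t. A x <= b, x >= 0' is:
  Dual:  min b^T y  s.t.  A^T y >= c,  y >= 0.

So the dual LP is:
  minimize  10y1 + 10y2 + 17y3
  subject to:
    y1 + y3 >= 6
    y2 + 3y3 >= 4
    y1, y2, y3 >= 0

Solving the primal: x* = (10, 2.3333).
  primal value c^T x* = 69.3333.
Solving the dual: y* = (4.6667, 0, 1.3333).
  dual value b^T y* = 69.3333.
Strong duality: c^T x* = b^T y*. Confirmed.

69.3333


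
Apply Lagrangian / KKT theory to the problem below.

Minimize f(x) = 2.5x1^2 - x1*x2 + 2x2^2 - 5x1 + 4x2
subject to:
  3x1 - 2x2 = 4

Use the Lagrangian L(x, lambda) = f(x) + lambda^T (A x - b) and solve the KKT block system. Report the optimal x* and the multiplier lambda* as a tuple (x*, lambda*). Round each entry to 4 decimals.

Form the Lagrangian:
  L(x, lambda) = (1/2) x^T Q x + c^T x + lambda^T (A x - b)
Stationarity (grad_x L = 0): Q x + c + A^T lambda = 0.
Primal feasibility: A x = b.

This gives the KKT block system:
  [ Q   A^T ] [ x     ]   [-c ]
  [ A    0  ] [ lambda ] = [ b ]

Solving the linear system:
  x*      = (0.8182, -0.7727)
  lambda* = (0.0455)
  f(x*)   = -3.6818

x* = (0.8182, -0.7727), lambda* = (0.0455)


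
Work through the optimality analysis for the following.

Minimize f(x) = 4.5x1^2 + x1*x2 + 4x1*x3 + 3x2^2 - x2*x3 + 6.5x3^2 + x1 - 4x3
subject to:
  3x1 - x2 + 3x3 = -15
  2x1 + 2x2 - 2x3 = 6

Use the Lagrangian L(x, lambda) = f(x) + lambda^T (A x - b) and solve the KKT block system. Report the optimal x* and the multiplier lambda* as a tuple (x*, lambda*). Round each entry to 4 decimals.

Form the Lagrangian:
  L(x, lambda) = (1/2) x^T Q x + c^T x + lambda^T (A x - b)
Stationarity (grad_x L = 0): Q x + c + A^T lambda = 0.
Primal feasibility: A x = b.

This gives the KKT block system:
  [ Q   A^T ] [ x     ]   [-c ]
  [ A    0  ] [ lambda ] = [ b ]

Solving the linear system:
  x*      = (-2.0741, 3.2222, -1.8519)
  lambda* = (10.2407, -4.4352)
  f(x*)   = 92.7778

x* = (-2.0741, 3.2222, -1.8519), lambda* = (10.2407, -4.4352)


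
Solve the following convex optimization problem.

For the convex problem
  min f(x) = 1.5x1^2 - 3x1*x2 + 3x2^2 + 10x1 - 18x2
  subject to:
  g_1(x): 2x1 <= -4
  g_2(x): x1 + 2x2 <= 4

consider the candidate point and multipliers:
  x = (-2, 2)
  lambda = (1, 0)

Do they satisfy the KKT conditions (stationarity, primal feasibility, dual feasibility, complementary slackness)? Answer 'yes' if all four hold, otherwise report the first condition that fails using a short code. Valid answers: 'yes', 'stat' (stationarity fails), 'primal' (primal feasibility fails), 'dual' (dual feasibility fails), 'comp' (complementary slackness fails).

Gradient of f: grad f(x) = Q x + c = (-2, 0)
Constraint values g_i(x) = a_i^T x - b_i:
  g_1((-2, 2)) = 0
  g_2((-2, 2)) = -2
Stationarity residual: grad f(x) + sum_i lambda_i a_i = (0, 0)
  -> stationarity OK
Primal feasibility (all g_i <= 0): OK
Dual feasibility (all lambda_i >= 0): OK
Complementary slackness (lambda_i * g_i(x) = 0 for all i): OK

Verdict: yes, KKT holds.

yes


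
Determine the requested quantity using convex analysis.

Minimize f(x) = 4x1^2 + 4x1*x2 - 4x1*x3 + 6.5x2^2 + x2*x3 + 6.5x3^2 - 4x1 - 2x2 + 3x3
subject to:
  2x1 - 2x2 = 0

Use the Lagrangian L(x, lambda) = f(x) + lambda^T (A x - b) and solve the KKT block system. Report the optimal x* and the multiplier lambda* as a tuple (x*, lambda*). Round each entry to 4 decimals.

Form the Lagrangian:
  L(x, lambda) = (1/2) x^T Q x + c^T x + lambda^T (A x - b)
Stationarity (grad_x L = 0): Q x + c + A^T lambda = 0.
Primal feasibility: A x = b.

This gives the KKT block system:
  [ Q   A^T ] [ x     ]   [-c ]
  [ A    0  ] [ lambda ] = [ b ]

Solving the linear system:
  x*      = (0.1875, 0.1875, -0.1875)
  lambda* = (0.5)
  f(x*)   = -0.8438

x* = (0.1875, 0.1875, -0.1875), lambda* = (0.5)


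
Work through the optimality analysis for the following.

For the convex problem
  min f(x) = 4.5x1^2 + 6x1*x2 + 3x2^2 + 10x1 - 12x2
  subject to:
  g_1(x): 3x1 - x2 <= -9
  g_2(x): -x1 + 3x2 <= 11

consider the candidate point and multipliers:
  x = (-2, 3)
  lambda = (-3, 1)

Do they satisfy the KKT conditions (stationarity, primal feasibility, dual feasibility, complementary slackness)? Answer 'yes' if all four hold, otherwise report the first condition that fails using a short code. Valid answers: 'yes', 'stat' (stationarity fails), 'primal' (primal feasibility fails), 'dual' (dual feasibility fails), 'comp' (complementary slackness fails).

Gradient of f: grad f(x) = Q x + c = (10, -6)
Constraint values g_i(x) = a_i^T x - b_i:
  g_1((-2, 3)) = 0
  g_2((-2, 3)) = 0
Stationarity residual: grad f(x) + sum_i lambda_i a_i = (0, 0)
  -> stationarity OK
Primal feasibility (all g_i <= 0): OK
Dual feasibility (all lambda_i >= 0): FAILS
Complementary slackness (lambda_i * g_i(x) = 0 for all i): OK

Verdict: the first failing condition is dual_feasibility -> dual.

dual


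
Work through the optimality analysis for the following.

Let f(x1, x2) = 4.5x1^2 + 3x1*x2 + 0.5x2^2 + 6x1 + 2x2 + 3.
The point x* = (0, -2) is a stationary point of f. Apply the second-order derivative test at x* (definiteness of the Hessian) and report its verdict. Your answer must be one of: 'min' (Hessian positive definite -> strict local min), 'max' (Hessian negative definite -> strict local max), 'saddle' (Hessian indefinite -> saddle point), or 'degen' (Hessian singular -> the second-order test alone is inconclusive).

Compute the Hessian H = grad^2 f:
  H = [[9, 3], [3, 1]]
Verify stationarity: grad f(x*) = H x* + g = (0, 0).
Eigenvalues of H: 0, 10.
H has a zero eigenvalue (singular; positive semidefinite but not definite), so H is neither positive definite, negative definite, nor indefinite. The second-order test alone is inconclusive -> degen.
(Indeed, f is constant along the null direction of H through x*, so x* is not a strict local extremum.)

degen


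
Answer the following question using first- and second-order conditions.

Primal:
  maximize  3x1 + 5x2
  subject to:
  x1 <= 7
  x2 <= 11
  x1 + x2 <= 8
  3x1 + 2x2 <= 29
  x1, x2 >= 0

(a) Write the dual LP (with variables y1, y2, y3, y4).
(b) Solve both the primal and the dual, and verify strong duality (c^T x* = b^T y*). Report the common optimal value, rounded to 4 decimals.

The standard primal-dual pair for 'max c^T x s.t. A x <= b, x >= 0' is:
  Dual:  min b^T y  s.t.  A^T y >= c,  y >= 0.

So the dual LP is:
  minimize  7y1 + 11y2 + 8y3 + 29y4
  subject to:
    y1 + y3 + 3y4 >= 3
    y2 + y3 + 2y4 >= 5
    y1, y2, y3, y4 >= 0

Solving the primal: x* = (0, 8).
  primal value c^T x* = 40.
Solving the dual: y* = (0, 0, 5, 0).
  dual value b^T y* = 40.
Strong duality: c^T x* = b^T y*. Confirmed.

40


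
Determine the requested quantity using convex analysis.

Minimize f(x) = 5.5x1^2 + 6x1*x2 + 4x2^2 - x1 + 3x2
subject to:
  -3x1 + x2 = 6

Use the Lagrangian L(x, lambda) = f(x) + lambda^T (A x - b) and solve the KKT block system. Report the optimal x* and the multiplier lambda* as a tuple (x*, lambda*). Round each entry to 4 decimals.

Form the Lagrangian:
  L(x, lambda) = (1/2) x^T Q x + c^T x + lambda^T (A x - b)
Stationarity (grad_x L = 0): Q x + c + A^T lambda = 0.
Primal feasibility: A x = b.

This gives the KKT block system:
  [ Q   A^T ] [ x     ]   [-c ]
  [ A    0  ] [ lambda ] = [ b ]

Solving the linear system:
  x*      = (-1.5798, 1.2605)
  lambda* = (-3.605)
  f(x*)   = 13.4958

x* = (-1.5798, 1.2605), lambda* = (-3.605)


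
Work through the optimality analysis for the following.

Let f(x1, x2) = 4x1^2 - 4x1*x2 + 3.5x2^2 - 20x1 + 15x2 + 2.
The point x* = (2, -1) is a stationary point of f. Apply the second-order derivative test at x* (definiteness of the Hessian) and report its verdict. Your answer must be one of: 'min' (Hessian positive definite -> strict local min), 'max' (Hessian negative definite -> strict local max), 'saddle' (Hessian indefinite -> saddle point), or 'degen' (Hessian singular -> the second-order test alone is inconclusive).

Compute the Hessian H = grad^2 f:
  H = [[8, -4], [-4, 7]]
Verify stationarity: grad f(x*) = H x* + g = (0, 0).
Eigenvalues of H: 3.4689, 11.5311.
Both eigenvalues > 0, so H is positive definite -> x* is a strict local min.

min


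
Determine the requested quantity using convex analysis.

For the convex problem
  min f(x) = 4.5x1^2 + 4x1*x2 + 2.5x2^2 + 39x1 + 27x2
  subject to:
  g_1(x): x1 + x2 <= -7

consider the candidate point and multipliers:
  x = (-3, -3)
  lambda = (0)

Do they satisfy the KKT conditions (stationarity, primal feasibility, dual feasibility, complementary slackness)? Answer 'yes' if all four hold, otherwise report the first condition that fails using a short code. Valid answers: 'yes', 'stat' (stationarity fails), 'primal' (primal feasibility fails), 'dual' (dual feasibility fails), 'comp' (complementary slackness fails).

Gradient of f: grad f(x) = Q x + c = (0, 0)
Constraint values g_i(x) = a_i^T x - b_i:
  g_1((-3, -3)) = 1
Stationarity residual: grad f(x) + sum_i lambda_i a_i = (0, 0)
  -> stationarity OK
Primal feasibility (all g_i <= 0): FAILS
Dual feasibility (all lambda_i >= 0): OK
Complementary slackness (lambda_i * g_i(x) = 0 for all i): OK

Verdict: the first failing condition is primal_feasibility -> primal.

primal


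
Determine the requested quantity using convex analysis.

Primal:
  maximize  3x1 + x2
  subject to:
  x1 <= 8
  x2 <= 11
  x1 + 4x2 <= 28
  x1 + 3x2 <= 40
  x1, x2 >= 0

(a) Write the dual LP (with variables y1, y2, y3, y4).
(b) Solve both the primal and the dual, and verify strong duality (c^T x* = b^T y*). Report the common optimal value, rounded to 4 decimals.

The standard primal-dual pair for 'max c^T x s.t. A x <= b, x >= 0' is:
  Dual:  min b^T y  s.t.  A^T y >= c,  y >= 0.

So the dual LP is:
  minimize  8y1 + 11y2 + 28y3 + 40y4
  subject to:
    y1 + y3 + y4 >= 3
    y2 + 4y3 + 3y4 >= 1
    y1, y2, y3, y4 >= 0

Solving the primal: x* = (8, 5).
  primal value c^T x* = 29.
Solving the dual: y* = (2.75, 0, 0.25, 0).
  dual value b^T y* = 29.
Strong duality: c^T x* = b^T y*. Confirmed.

29


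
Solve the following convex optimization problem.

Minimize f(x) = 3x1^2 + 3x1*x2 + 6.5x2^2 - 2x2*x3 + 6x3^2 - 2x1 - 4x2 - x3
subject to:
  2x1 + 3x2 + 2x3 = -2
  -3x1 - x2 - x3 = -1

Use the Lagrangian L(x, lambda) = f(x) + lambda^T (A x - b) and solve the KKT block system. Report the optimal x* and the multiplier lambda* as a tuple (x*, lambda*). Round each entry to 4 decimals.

Form the Lagrangian:
  L(x, lambda) = (1/2) x^T Q x + c^T x + lambda^T (A x - b)
Stationarity (grad_x L = 0): Q x + c + A^T lambda = 0.
Primal feasibility: A x = b.

This gives the KKT block system:
  [ Q   A^T ] [ x     ]   [-c ]
  [ A    0  ] [ lambda ] = [ b ]

Solving the linear system:
  x*      = (0.7964, -0.8145, -0.5746)
  lambda* = (4.7836, 3.3006)
  f(x*)   = 7.5538

x* = (0.7964, -0.8145, -0.5746), lambda* = (4.7836, 3.3006)


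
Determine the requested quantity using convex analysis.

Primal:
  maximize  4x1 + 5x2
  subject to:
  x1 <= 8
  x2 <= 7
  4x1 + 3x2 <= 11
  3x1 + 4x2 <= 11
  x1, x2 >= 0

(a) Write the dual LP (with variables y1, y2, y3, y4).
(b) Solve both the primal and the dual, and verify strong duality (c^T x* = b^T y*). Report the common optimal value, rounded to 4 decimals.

The standard primal-dual pair for 'max c^T x s.t. A x <= b, x >= 0' is:
  Dual:  min b^T y  s.t.  A^T y >= c,  y >= 0.

So the dual LP is:
  minimize  8y1 + 7y2 + 11y3 + 11y4
  subject to:
    y1 + 4y3 + 3y4 >= 4
    y2 + 3y3 + 4y4 >= 5
    y1, y2, y3, y4 >= 0

Solving the primal: x* = (1.5714, 1.5714).
  primal value c^T x* = 14.1429.
Solving the dual: y* = (0, 0, 0.1429, 1.1429).
  dual value b^T y* = 14.1429.
Strong duality: c^T x* = b^T y*. Confirmed.

14.1429


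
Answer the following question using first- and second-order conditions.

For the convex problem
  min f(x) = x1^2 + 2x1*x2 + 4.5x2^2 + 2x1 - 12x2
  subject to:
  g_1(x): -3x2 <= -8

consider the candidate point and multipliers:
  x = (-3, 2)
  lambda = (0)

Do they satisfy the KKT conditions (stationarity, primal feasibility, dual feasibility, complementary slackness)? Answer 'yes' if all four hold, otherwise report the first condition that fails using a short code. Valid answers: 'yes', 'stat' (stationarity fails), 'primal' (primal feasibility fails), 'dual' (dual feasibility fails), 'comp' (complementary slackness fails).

Gradient of f: grad f(x) = Q x + c = (0, 0)
Constraint values g_i(x) = a_i^T x - b_i:
  g_1((-3, 2)) = 2
Stationarity residual: grad f(x) + sum_i lambda_i a_i = (0, 0)
  -> stationarity OK
Primal feasibility (all g_i <= 0): FAILS
Dual feasibility (all lambda_i >= 0): OK
Complementary slackness (lambda_i * g_i(x) = 0 for all i): OK

Verdict: the first failing condition is primal_feasibility -> primal.

primal


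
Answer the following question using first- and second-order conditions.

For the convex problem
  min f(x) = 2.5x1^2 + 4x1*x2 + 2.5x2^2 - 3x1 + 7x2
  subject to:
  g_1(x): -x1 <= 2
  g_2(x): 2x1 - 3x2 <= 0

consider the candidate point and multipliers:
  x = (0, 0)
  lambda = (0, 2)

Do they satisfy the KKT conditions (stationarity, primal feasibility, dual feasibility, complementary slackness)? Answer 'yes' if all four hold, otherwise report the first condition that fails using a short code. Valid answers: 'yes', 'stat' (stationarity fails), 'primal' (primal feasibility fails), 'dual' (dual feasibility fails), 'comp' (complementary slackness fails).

Gradient of f: grad f(x) = Q x + c = (-3, 7)
Constraint values g_i(x) = a_i^T x - b_i:
  g_1((0, 0)) = -2
  g_2((0, 0)) = 0
Stationarity residual: grad f(x) + sum_i lambda_i a_i = (1, 1)
  -> stationarity FAILS
Primal feasibility (all g_i <= 0): OK
Dual feasibility (all lambda_i >= 0): OK
Complementary slackness (lambda_i * g_i(x) = 0 for all i): OK

Verdict: the first failing condition is stationarity -> stat.

stat


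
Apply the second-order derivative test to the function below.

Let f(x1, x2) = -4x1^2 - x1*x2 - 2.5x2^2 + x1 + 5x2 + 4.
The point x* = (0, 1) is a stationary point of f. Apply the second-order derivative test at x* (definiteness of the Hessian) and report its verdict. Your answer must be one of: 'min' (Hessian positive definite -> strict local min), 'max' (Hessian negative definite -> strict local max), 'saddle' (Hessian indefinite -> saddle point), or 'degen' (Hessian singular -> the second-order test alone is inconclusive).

Compute the Hessian H = grad^2 f:
  H = [[-8, -1], [-1, -5]]
Verify stationarity: grad f(x*) = H x* + g = (0, 0).
Eigenvalues of H: -8.3028, -4.6972.
Both eigenvalues < 0, so H is negative definite -> x* is a strict local max.

max


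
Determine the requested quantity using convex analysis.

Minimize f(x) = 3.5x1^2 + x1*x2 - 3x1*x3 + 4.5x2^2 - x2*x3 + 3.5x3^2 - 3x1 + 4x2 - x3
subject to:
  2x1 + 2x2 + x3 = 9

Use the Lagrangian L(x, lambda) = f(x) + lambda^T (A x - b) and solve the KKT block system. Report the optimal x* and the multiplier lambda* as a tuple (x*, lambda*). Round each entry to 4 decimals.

Form the Lagrangian:
  L(x, lambda) = (1/2) x^T Q x + c^T x + lambda^T (A x - b)
Stationarity (grad_x L = 0): Q x + c + A^T lambda = 0.
Primal feasibility: A x = b.

This gives the KKT block system:
  [ Q   A^T ] [ x     ]   [-c ]
  [ A    0  ] [ lambda ] = [ b ]

Solving the linear system:
  x*      = (2.7616, 0.6541, 2.1685)
  lambda* = (-5.2401)
  f(x*)   = 19.6622

x* = (2.7616, 0.6541, 2.1685), lambda* = (-5.2401)


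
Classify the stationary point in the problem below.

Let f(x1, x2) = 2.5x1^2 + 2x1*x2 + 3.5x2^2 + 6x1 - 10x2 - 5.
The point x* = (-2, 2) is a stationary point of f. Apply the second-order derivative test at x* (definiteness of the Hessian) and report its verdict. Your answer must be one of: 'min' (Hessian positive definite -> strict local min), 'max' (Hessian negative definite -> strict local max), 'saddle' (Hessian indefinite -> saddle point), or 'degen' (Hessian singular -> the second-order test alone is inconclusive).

Compute the Hessian H = grad^2 f:
  H = [[5, 2], [2, 7]]
Verify stationarity: grad f(x*) = H x* + g = (0, 0).
Eigenvalues of H: 3.7639, 8.2361.
Both eigenvalues > 0, so H is positive definite -> x* is a strict local min.

min


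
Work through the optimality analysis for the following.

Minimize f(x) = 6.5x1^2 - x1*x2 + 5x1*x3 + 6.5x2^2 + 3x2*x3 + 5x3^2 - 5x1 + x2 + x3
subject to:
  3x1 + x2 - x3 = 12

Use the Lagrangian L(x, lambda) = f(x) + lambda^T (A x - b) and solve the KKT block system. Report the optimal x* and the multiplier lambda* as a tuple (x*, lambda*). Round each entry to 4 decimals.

Form the Lagrangian:
  L(x, lambda) = (1/2) x^T Q x + c^T x + lambda^T (A x - b)
Stationarity (grad_x L = 0): Q x + c + A^T lambda = 0.
Primal feasibility: A x = b.

This gives the KKT block system:
  [ Q   A^T ] [ x     ]   [-c ]
  [ A    0  ] [ lambda ] = [ b ]

Solving the linear system:
  x*      = (2.7968, 1.1633, -2.4462)
  lambda* = (-5.988)
  f(x*)   = 28.2948

x* = (2.7968, 1.1633, -2.4462), lambda* = (-5.988)


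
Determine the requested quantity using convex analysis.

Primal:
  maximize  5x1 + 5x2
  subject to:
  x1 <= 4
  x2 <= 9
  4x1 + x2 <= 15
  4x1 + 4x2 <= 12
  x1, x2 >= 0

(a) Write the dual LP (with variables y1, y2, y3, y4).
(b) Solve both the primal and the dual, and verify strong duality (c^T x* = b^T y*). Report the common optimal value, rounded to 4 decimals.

The standard primal-dual pair for 'max c^T x s.t. A x <= b, x >= 0' is:
  Dual:  min b^T y  s.t.  A^T y >= c,  y >= 0.

So the dual LP is:
  minimize  4y1 + 9y2 + 15y3 + 12y4
  subject to:
    y1 + 4y3 + 4y4 >= 5
    y2 + y3 + 4y4 >= 5
    y1, y2, y3, y4 >= 0

Solving the primal: x* = (3, 0).
  primal value c^T x* = 15.
Solving the dual: y* = (0, 0, 0, 1.25).
  dual value b^T y* = 15.
Strong duality: c^T x* = b^T y*. Confirmed.

15


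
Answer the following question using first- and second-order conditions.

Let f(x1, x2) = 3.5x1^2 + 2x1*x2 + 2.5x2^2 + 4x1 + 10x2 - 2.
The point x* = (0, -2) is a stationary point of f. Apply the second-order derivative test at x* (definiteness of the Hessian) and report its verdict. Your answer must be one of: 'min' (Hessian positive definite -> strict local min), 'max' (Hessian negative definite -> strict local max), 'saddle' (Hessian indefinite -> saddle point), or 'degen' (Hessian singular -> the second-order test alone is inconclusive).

Compute the Hessian H = grad^2 f:
  H = [[7, 2], [2, 5]]
Verify stationarity: grad f(x*) = H x* + g = (0, 0).
Eigenvalues of H: 3.7639, 8.2361.
Both eigenvalues > 0, so H is positive definite -> x* is a strict local min.

min


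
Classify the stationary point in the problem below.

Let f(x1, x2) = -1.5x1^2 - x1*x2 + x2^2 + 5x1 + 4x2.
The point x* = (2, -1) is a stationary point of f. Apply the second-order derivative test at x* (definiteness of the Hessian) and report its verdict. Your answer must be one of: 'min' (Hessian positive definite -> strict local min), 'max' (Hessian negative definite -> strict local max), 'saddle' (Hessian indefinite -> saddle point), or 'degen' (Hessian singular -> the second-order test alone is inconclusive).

Compute the Hessian H = grad^2 f:
  H = [[-3, -1], [-1, 2]]
Verify stationarity: grad f(x*) = H x* + g = (0, 0).
Eigenvalues of H: -3.1926, 2.1926.
Eigenvalues have mixed signs, so H is indefinite -> x* is a saddle point.

saddle


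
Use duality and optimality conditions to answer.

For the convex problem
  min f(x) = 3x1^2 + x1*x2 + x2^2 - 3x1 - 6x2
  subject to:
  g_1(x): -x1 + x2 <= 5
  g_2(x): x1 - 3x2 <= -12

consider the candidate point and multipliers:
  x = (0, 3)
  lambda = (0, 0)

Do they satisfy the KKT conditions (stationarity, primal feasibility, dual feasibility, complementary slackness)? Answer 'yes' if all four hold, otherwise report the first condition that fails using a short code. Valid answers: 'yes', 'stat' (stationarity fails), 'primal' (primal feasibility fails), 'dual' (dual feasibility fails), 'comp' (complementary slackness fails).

Gradient of f: grad f(x) = Q x + c = (0, 0)
Constraint values g_i(x) = a_i^T x - b_i:
  g_1((0, 3)) = -2
  g_2((0, 3)) = 3
Stationarity residual: grad f(x) + sum_i lambda_i a_i = (0, 0)
  -> stationarity OK
Primal feasibility (all g_i <= 0): FAILS
Dual feasibility (all lambda_i >= 0): OK
Complementary slackness (lambda_i * g_i(x) = 0 for all i): OK

Verdict: the first failing condition is primal_feasibility -> primal.

primal


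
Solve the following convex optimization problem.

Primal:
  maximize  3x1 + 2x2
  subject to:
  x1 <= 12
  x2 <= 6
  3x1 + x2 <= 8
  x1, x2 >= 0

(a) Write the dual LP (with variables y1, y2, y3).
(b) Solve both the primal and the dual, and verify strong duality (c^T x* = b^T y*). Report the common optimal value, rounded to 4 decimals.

The standard primal-dual pair for 'max c^T x s.t. A x <= b, x >= 0' is:
  Dual:  min b^T y  s.t.  A^T y >= c,  y >= 0.

So the dual LP is:
  minimize  12y1 + 6y2 + 8y3
  subject to:
    y1 + 3y3 >= 3
    y2 + y3 >= 2
    y1, y2, y3 >= 0

Solving the primal: x* = (0.6667, 6).
  primal value c^T x* = 14.
Solving the dual: y* = (0, 1, 1).
  dual value b^T y* = 14.
Strong duality: c^T x* = b^T y*. Confirmed.

14


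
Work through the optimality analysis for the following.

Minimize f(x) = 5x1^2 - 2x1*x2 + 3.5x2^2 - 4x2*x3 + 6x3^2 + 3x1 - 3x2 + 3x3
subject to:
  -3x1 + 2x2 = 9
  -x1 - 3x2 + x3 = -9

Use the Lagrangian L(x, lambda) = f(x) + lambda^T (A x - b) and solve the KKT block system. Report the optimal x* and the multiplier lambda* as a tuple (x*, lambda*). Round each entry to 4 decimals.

Form the Lagrangian:
  L(x, lambda) = (1/2) x^T Q x + c^T x + lambda^T (A x - b)
Stationarity (grad_x L = 0): Q x + c + A^T lambda = 0.
Primal feasibility: A x = b.

This gives the KKT block system:
  [ Q   A^T ] [ x     ]   [-c ]
  [ A    0  ] [ lambda ] = [ b ]

Solving the linear system:
  x*      = (-0.708, 3.438, 0.6062)
  lambda* = (-4.8114, 3.4783)
  f(x*)   = 31.9937

x* = (-0.708, 3.438, 0.6062), lambda* = (-4.8114, 3.4783)


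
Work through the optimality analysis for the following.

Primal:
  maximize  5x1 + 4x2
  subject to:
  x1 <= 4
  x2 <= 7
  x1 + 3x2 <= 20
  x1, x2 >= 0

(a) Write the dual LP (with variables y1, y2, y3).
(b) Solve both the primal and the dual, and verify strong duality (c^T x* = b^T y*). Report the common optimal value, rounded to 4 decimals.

The standard primal-dual pair for 'max c^T x s.t. A x <= b, x >= 0' is:
  Dual:  min b^T y  s.t.  A^T y >= c,  y >= 0.

So the dual LP is:
  minimize  4y1 + 7y2 + 20y3
  subject to:
    y1 + y3 >= 5
    y2 + 3y3 >= 4
    y1, y2, y3 >= 0

Solving the primal: x* = (4, 5.3333).
  primal value c^T x* = 41.3333.
Solving the dual: y* = (3.6667, 0, 1.3333).
  dual value b^T y* = 41.3333.
Strong duality: c^T x* = b^T y*. Confirmed.

41.3333


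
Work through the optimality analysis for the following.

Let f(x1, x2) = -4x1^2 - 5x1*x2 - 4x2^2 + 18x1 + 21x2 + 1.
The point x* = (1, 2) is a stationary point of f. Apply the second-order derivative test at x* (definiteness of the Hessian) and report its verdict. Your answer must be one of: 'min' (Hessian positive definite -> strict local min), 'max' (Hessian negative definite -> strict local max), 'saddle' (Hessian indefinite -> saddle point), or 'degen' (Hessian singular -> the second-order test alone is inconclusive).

Compute the Hessian H = grad^2 f:
  H = [[-8, -5], [-5, -8]]
Verify stationarity: grad f(x*) = H x* + g = (0, 0).
Eigenvalues of H: -13, -3.
Both eigenvalues < 0, so H is negative definite -> x* is a strict local max.

max


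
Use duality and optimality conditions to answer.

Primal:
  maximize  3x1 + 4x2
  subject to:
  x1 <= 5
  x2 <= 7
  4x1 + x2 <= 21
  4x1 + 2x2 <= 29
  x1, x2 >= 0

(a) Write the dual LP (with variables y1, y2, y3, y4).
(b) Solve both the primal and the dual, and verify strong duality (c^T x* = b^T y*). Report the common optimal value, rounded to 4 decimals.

The standard primal-dual pair for 'max c^T x s.t. A x <= b, x >= 0' is:
  Dual:  min b^T y  s.t.  A^T y >= c,  y >= 0.

So the dual LP is:
  minimize  5y1 + 7y2 + 21y3 + 29y4
  subject to:
    y1 + 4y3 + 4y4 >= 3
    y2 + y3 + 2y4 >= 4
    y1, y2, y3, y4 >= 0

Solving the primal: x* = (3.5, 7).
  primal value c^T x* = 38.5.
Solving the dual: y* = (0, 3.25, 0.75, 0).
  dual value b^T y* = 38.5.
Strong duality: c^T x* = b^T y*. Confirmed.

38.5


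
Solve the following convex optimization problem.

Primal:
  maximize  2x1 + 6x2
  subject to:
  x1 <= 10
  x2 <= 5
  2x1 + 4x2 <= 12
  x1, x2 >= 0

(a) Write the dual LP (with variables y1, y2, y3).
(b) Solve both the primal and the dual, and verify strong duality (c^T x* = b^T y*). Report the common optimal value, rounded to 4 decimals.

The standard primal-dual pair for 'max c^T x s.t. A x <= b, x >= 0' is:
  Dual:  min b^T y  s.t.  A^T y >= c,  y >= 0.

So the dual LP is:
  minimize  10y1 + 5y2 + 12y3
  subject to:
    y1 + 2y3 >= 2
    y2 + 4y3 >= 6
    y1, y2, y3 >= 0

Solving the primal: x* = (0, 3).
  primal value c^T x* = 18.
Solving the dual: y* = (0, 0, 1.5).
  dual value b^T y* = 18.
Strong duality: c^T x* = b^T y*. Confirmed.

18


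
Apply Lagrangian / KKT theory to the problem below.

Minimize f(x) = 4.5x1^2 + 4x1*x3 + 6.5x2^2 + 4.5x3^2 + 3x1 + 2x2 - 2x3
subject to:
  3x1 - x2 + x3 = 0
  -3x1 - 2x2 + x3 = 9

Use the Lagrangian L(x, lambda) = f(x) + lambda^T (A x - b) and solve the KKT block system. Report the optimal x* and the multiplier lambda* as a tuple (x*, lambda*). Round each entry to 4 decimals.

Form the Lagrangian:
  L(x, lambda) = (1/2) x^T Q x + c^T x + lambda^T (A x - b)
Stationarity (grad_x L = 0): Q x + c + A^T lambda = 0.
Primal feasibility: A x = b.

This gives the KKT block system:
  [ Q   A^T ] [ x     ]   [-c ]
  [ A    0  ] [ lambda ] = [ b ]

Solving the linear system:
  x*      = (-1.2381, -1.5714, 2.1429)
  lambda* = (-6.2381, -6.0952)
  f(x*)   = 21.8571

x* = (-1.2381, -1.5714, 2.1429), lambda* = (-6.2381, -6.0952)


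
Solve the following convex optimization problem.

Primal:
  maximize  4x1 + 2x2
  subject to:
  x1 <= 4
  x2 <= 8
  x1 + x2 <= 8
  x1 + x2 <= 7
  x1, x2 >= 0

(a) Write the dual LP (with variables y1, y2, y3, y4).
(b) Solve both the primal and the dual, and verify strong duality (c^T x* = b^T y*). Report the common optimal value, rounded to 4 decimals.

The standard primal-dual pair for 'max c^T x s.t. A x <= b, x >= 0' is:
  Dual:  min b^T y  s.t.  A^T y >= c,  y >= 0.

So the dual LP is:
  minimize  4y1 + 8y2 + 8y3 + 7y4
  subject to:
    y1 + y3 + y4 >= 4
    y2 + y3 + y4 >= 2
    y1, y2, y3, y4 >= 0

Solving the primal: x* = (4, 3).
  primal value c^T x* = 22.
Solving the dual: y* = (2, 0, 0, 2).
  dual value b^T y* = 22.
Strong duality: c^T x* = b^T y*. Confirmed.

22


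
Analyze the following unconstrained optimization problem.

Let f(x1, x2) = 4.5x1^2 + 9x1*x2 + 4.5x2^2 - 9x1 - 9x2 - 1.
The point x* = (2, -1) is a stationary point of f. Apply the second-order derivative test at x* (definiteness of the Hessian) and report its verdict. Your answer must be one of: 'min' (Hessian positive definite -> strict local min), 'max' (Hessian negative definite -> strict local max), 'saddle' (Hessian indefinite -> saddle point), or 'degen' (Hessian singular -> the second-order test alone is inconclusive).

Compute the Hessian H = grad^2 f:
  H = [[9, 9], [9, 9]]
Verify stationarity: grad f(x*) = H x* + g = (0, 0).
Eigenvalues of H: 0, 18.
H has a zero eigenvalue (singular; positive semidefinite but not definite), so H is neither positive definite, negative definite, nor indefinite. The second-order test alone is inconclusive -> degen.
(Indeed, f is constant along the null direction of H through x*, so x* is not a strict local extremum.)

degen


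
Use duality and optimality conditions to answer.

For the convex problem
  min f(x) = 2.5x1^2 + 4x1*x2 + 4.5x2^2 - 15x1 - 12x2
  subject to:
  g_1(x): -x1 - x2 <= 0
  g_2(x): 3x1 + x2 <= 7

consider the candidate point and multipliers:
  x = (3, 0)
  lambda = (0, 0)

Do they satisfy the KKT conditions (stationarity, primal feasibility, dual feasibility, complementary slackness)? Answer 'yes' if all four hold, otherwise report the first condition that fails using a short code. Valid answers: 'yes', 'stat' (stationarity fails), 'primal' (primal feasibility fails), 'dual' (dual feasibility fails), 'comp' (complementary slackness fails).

Gradient of f: grad f(x) = Q x + c = (0, 0)
Constraint values g_i(x) = a_i^T x - b_i:
  g_1((3, 0)) = -3
  g_2((3, 0)) = 2
Stationarity residual: grad f(x) + sum_i lambda_i a_i = (0, 0)
  -> stationarity OK
Primal feasibility (all g_i <= 0): FAILS
Dual feasibility (all lambda_i >= 0): OK
Complementary slackness (lambda_i * g_i(x) = 0 for all i): OK

Verdict: the first failing condition is primal_feasibility -> primal.

primal


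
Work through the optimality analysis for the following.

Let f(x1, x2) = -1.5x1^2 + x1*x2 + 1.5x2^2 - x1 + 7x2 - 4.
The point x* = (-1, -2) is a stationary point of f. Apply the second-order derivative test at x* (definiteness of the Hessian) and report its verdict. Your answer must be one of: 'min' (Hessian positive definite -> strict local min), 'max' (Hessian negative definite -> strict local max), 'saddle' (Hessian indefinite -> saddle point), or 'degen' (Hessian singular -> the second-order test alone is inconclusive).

Compute the Hessian H = grad^2 f:
  H = [[-3, 1], [1, 3]]
Verify stationarity: grad f(x*) = H x* + g = (0, 0).
Eigenvalues of H: -3.1623, 3.1623.
Eigenvalues have mixed signs, so H is indefinite -> x* is a saddle point.

saddle


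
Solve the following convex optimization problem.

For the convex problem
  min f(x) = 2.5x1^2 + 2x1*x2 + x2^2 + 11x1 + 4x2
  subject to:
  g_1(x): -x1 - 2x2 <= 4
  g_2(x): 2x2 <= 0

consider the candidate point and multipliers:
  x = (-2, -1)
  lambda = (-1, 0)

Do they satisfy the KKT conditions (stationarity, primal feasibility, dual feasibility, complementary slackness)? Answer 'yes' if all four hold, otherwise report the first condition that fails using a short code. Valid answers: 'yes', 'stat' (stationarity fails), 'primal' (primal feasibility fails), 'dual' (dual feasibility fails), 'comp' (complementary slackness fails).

Gradient of f: grad f(x) = Q x + c = (-1, -2)
Constraint values g_i(x) = a_i^T x - b_i:
  g_1((-2, -1)) = 0
  g_2((-2, -1)) = -2
Stationarity residual: grad f(x) + sum_i lambda_i a_i = (0, 0)
  -> stationarity OK
Primal feasibility (all g_i <= 0): OK
Dual feasibility (all lambda_i >= 0): FAILS
Complementary slackness (lambda_i * g_i(x) = 0 for all i): OK

Verdict: the first failing condition is dual_feasibility -> dual.

dual


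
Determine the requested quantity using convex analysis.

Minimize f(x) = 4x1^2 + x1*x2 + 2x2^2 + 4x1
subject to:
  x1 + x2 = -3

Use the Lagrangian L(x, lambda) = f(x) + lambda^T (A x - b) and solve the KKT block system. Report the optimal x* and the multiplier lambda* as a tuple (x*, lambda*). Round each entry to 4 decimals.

Form the Lagrangian:
  L(x, lambda) = (1/2) x^T Q x + c^T x + lambda^T (A x - b)
Stationarity (grad_x L = 0): Q x + c + A^T lambda = 0.
Primal feasibility: A x = b.

This gives the KKT block system:
  [ Q   A^T ] [ x     ]   [-c ]
  [ A    0  ] [ lambda ] = [ b ]

Solving the linear system:
  x*      = (-1.3, -1.7)
  lambda* = (8.1)
  f(x*)   = 9.55

x* = (-1.3, -1.7), lambda* = (8.1)


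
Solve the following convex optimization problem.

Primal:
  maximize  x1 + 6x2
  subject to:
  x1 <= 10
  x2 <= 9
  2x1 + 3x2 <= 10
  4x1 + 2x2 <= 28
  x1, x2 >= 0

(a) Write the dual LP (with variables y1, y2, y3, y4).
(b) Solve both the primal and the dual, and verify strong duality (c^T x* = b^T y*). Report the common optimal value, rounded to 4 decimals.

The standard primal-dual pair for 'max c^T x s.t. A x <= b, x >= 0' is:
  Dual:  min b^T y  s.t.  A^T y >= c,  y >= 0.

So the dual LP is:
  minimize  10y1 + 9y2 + 10y3 + 28y4
  subject to:
    y1 + 2y3 + 4y4 >= 1
    y2 + 3y3 + 2y4 >= 6
    y1, y2, y3, y4 >= 0

Solving the primal: x* = (0, 3.3333).
  primal value c^T x* = 20.
Solving the dual: y* = (0, 0, 2, 0).
  dual value b^T y* = 20.
Strong duality: c^T x* = b^T y*. Confirmed.

20


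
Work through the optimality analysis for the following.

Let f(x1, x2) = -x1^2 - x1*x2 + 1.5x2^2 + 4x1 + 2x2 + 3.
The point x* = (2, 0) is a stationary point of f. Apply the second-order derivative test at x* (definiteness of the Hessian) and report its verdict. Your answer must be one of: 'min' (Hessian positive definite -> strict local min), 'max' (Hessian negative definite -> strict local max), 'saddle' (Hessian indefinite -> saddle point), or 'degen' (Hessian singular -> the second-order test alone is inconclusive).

Compute the Hessian H = grad^2 f:
  H = [[-2, -1], [-1, 3]]
Verify stationarity: grad f(x*) = H x* + g = (0, 0).
Eigenvalues of H: -2.1926, 3.1926.
Eigenvalues have mixed signs, so H is indefinite -> x* is a saddle point.

saddle
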